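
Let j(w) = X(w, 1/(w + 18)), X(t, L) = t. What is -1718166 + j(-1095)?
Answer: -1719261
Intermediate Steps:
j(w) = w
-1718166 + j(-1095) = -1718166 - 1095 = -1719261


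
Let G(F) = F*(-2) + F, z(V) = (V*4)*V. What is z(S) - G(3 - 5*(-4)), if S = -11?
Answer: 507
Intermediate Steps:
z(V) = 4*V² (z(V) = (4*V)*V = 4*V²)
G(F) = -F (G(F) = -2*F + F = -F)
z(S) - G(3 - 5*(-4)) = 4*(-11)² - (-1)*(3 - 5*(-4)) = 4*121 - (-1)*(3 + 20) = 484 - (-1)*23 = 484 - 1*(-23) = 484 + 23 = 507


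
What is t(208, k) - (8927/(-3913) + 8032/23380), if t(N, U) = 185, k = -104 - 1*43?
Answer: 610792248/3267355 ≈ 186.94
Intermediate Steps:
k = -147 (k = -104 - 43 = -147)
t(208, k) - (8927/(-3913) + 8032/23380) = 185 - (8927/(-3913) + 8032/23380) = 185 - (8927*(-1/3913) + 8032*(1/23380)) = 185 - (-8927/3913 + 2008/5845) = 185 - 1*(-6331573/3267355) = 185 + 6331573/3267355 = 610792248/3267355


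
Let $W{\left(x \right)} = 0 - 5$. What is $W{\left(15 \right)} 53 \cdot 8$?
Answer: $-2120$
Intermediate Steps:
$W{\left(x \right)} = -5$
$W{\left(15 \right)} 53 \cdot 8 = - 5 \cdot 53 \cdot 8 = \left(-5\right) 424 = -2120$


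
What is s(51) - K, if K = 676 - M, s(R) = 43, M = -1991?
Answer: -2624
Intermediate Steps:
K = 2667 (K = 676 - 1*(-1991) = 676 + 1991 = 2667)
s(51) - K = 43 - 1*2667 = 43 - 2667 = -2624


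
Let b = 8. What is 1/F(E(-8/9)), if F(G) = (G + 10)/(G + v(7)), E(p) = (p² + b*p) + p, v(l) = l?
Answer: -17/226 ≈ -0.075221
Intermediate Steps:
E(p) = p² + 9*p (E(p) = (p² + 8*p) + p = p² + 9*p)
F(G) = (10 + G)/(7 + G) (F(G) = (G + 10)/(G + 7) = (10 + G)/(7 + G))
1/F(E(-8/9)) = 1/((10 + (-8/9)*(9 - 8/9))/(7 + (-8/9)*(9 - 8/9))) = 1/((10 + (-8*⅑)*(9 - 8*⅑))/(7 + (-8*⅑)*(9 - 8*⅑))) = 1/((10 - 8*(9 - 8/9)/9)/(7 - 8*(9 - 8/9)/9)) = 1/((10 - 8/9*73/9)/(7 - 8/9*73/9)) = 1/((10 - 584/81)/(7 - 584/81)) = 1/((226/81)/(-17/81)) = 1/(-81/17*226/81) = 1/(-226/17) = -17/226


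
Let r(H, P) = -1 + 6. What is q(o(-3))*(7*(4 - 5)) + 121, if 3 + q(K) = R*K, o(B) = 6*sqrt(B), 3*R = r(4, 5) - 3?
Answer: 142 - 28*I*sqrt(3) ≈ 142.0 - 48.497*I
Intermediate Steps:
r(H, P) = 5
R = 2/3 (R = (5 - 3)/3 = (1/3)*2 = 2/3 ≈ 0.66667)
q(K) = -3 + 2*K/3
q(o(-3))*(7*(4 - 5)) + 121 = (-3 + 2*(6*sqrt(-3))/3)*(7*(4 - 5)) + 121 = (-3 + 2*(6*(I*sqrt(3)))/3)*(7*(-1)) + 121 = (-3 + 2*(6*I*sqrt(3))/3)*(-7) + 121 = (-3 + 4*I*sqrt(3))*(-7) + 121 = (21 - 28*I*sqrt(3)) + 121 = 142 - 28*I*sqrt(3)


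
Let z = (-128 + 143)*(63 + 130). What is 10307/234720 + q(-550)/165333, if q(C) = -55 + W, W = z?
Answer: 790230677/12935653920 ≈ 0.061089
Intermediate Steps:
z = 2895 (z = 15*193 = 2895)
W = 2895
q(C) = 2840 (q(C) = -55 + 2895 = 2840)
10307/234720 + q(-550)/165333 = 10307/234720 + 2840/165333 = 790230677/12935653920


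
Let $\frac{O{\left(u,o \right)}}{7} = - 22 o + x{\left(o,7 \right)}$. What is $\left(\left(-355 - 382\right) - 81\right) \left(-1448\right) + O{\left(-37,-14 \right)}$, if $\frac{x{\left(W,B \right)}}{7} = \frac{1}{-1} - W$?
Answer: $1187257$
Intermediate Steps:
$x{\left(W,B \right)} = -7 - 7 W$ ($x{\left(W,B \right)} = 7 \left(\frac{1}{-1} - W\right) = 7 \left(-1 - W\right) = -7 - 7 W$)
$O{\left(u,o \right)} = -49 - 203 o$ ($O{\left(u,o \right)} = 7 \left(- 22 o - \left(7 + 7 o\right)\right) = 7 \left(-7 - 29 o\right) = -49 - 203 o$)
$\left(\left(-355 - 382\right) - 81\right) \left(-1448\right) + O{\left(-37,-14 \right)} = \left(\left(-355 - 382\right) - 81\right) \left(-1448\right) - -2793 = \left(\left(-355 - 382\right) - 81\right) \left(-1448\right) + \left(-49 + 2842\right) = \left(-737 - 81\right) \left(-1448\right) + 2793 = \left(-818\right) \left(-1448\right) + 2793 = 1184464 + 2793 = 1187257$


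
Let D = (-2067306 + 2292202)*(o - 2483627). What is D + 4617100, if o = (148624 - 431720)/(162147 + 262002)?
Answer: -21537257111046284/38559 ≈ -5.5855e+11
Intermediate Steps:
o = -25736/38559 (o = -283096/424149 = -283096*1/424149 = -25736/38559 ≈ -0.66744)
D = -21537435141805184/38559 (D = (-2067306 + 2292202)*(-25736/38559 - 2483627) = 224896*(-95766199229/38559) = -21537435141805184/38559 ≈ -5.5856e+11)
D + 4617100 = -21537435141805184/38559 + 4617100 = -21537257111046284/38559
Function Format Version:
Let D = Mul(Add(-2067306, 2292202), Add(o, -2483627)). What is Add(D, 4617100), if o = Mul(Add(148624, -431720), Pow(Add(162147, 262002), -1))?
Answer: Rational(-21537257111046284, 38559) ≈ -5.5855e+11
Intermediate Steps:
o = Rational(-25736, 38559) (o = Mul(-283096, Pow(424149, -1)) = Mul(-283096, Rational(1, 424149)) = Rational(-25736, 38559) ≈ -0.66744)
D = Rational(-21537435141805184, 38559) (D = Mul(Add(-2067306, 2292202), Add(Rational(-25736, 38559), -2483627)) = Mul(224896, Rational(-95766199229, 38559)) = Rational(-21537435141805184, 38559) ≈ -5.5856e+11)
Add(D, 4617100) = Add(Rational(-21537435141805184, 38559), 4617100) = Rational(-21537257111046284, 38559)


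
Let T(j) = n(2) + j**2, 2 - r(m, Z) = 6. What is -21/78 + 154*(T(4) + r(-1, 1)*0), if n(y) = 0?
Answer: 64057/26 ≈ 2463.7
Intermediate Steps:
r(m, Z) = -4 (r(m, Z) = 2 - 1*6 = 2 - 6 = -4)
T(j) = j**2 (T(j) = 0 + j**2 = j**2)
-21/78 + 154*(T(4) + r(-1, 1)*0) = -21/78 + 154*(4**2 - 4*0) = -21*1/78 + 154*(16 + 0) = -7/26 + 154*16 = -7/26 + 2464 = 64057/26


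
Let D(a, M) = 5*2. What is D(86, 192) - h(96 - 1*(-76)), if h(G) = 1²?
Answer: 9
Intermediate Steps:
D(a, M) = 10
h(G) = 1
D(86, 192) - h(96 - 1*(-76)) = 10 - 1*1 = 10 - 1 = 9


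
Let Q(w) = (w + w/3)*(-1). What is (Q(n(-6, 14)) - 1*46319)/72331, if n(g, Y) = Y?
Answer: -19859/30999 ≈ -0.64063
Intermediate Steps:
Q(w) = -4*w/3 (Q(w) = (w + w*(⅓))*(-1) = (w + w/3)*(-1) = (4*w/3)*(-1) = -4*w/3)
(Q(n(-6, 14)) - 1*46319)/72331 = (-4/3*14 - 1*46319)/72331 = (-56/3 - 46319)*(1/72331) = -139013/3*1/72331 = -19859/30999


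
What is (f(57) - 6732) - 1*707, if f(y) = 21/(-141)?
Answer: -349640/47 ≈ -7439.1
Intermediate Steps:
f(y) = -7/47 (f(y) = 21*(-1/141) = -7/47)
(f(57) - 6732) - 1*707 = (-7/47 - 6732) - 1*707 = -316411/47 - 707 = -349640/47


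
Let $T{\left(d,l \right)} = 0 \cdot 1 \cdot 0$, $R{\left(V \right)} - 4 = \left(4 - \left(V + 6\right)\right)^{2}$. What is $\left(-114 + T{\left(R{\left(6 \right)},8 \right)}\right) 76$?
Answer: $-8664$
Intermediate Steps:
$R{\left(V \right)} = 4 + \left(-2 - V\right)^{2}$ ($R{\left(V \right)} = 4 + \left(4 - \left(V + 6\right)\right)^{2} = 4 + \left(4 - \left(6 + V\right)\right)^{2} = 4 + \left(-2 - V\right)^{2}$)
$T{\left(d,l \right)} = 0$ ($T{\left(d,l \right)} = 0 \cdot 0 = 0$)
$\left(-114 + T{\left(R{\left(6 \right)},8 \right)}\right) 76 = \left(-114 + 0\right) 76 = \left(-114\right) 76 = -8664$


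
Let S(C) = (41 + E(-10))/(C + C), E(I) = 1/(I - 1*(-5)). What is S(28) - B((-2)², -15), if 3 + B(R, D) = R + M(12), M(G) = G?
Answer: -859/70 ≈ -12.271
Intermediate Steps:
E(I) = 1/(5 + I) (E(I) = 1/(I + 5) = 1/(5 + I))
S(C) = 102/(5*C) (S(C) = (41 + 1/(5 - 10))/(C + C) = (41 + 1/(-5))/((2*C)) = (41 - ⅕)*(1/(2*C)) = 204*(1/(2*C))/5 = 102/(5*C))
B(R, D) = 9 + R (B(R, D) = -3 + (R + 12) = -3 + (12 + R) = 9 + R)
S(28) - B((-2)², -15) = (102/5)/28 - (9 + (-2)²) = (102/5)*(1/28) - (9 + 4) = 51/70 - 1*13 = 51/70 - 13 = -859/70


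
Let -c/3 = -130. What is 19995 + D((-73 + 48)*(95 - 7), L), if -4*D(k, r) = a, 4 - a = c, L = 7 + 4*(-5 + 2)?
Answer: 40183/2 ≈ 20092.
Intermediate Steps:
c = 390 (c = -3*(-130) = 390)
L = -5 (L = 7 + 4*(-3) = 7 - 12 = -5)
a = -386 (a = 4 - 1*390 = 4 - 390 = -386)
D(k, r) = 193/2 (D(k, r) = -1/4*(-386) = 193/2)
19995 + D((-73 + 48)*(95 - 7), L) = 19995 + 193/2 = 40183/2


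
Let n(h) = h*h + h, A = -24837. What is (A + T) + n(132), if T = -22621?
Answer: -29902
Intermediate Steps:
n(h) = h + h**2 (n(h) = h**2 + h = h + h**2)
(A + T) + n(132) = (-24837 - 22621) + 132*(1 + 132) = -47458 + 132*133 = -47458 + 17556 = -29902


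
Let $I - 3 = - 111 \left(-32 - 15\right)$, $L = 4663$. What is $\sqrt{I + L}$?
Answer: $\sqrt{9883} \approx 99.413$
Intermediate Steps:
$I = 5220$ ($I = 3 - 111 \left(-32 - 15\right) = 3 - -5217 = 3 + 5217 = 5220$)
$\sqrt{I + L} = \sqrt{5220 + 4663} = \sqrt{9883}$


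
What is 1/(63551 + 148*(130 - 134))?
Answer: 1/62959 ≈ 1.5883e-5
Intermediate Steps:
1/(63551 + 148*(130 - 134)) = 1/(63551 + 148*(-4)) = 1/(63551 - 592) = 1/62959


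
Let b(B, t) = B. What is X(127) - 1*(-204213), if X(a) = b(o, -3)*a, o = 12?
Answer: 205737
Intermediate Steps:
X(a) = 12*a
X(127) - 1*(-204213) = 12*127 - 1*(-204213) = 1524 + 204213 = 205737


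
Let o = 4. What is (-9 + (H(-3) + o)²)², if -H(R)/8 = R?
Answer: 600625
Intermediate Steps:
H(R) = -8*R
(-9 + (H(-3) + o)²)² = (-9 + (-8*(-3) + 4)²)² = (-9 + (24 + 4)²)² = (-9 + 28²)² = (-9 + 784)² = 775² = 600625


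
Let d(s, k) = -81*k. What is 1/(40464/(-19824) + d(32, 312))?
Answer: -413/10438179 ≈ -3.9566e-5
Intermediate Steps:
1/(40464/(-19824) + d(32, 312)) = 1/(40464/(-19824) - 81*312) = 1/(40464*(-1/19824) - 25272) = 1/(-843/413 - 25272) = 1/(-10438179/413) = -413/10438179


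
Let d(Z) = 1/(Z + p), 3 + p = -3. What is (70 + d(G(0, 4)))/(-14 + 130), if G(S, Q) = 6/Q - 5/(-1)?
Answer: 18/29 ≈ 0.62069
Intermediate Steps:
p = -6 (p = -3 - 3 = -6)
G(S, Q) = 5 + 6/Q (G(S, Q) = 6/Q - 5*(-1) = 6/Q + 5 = 5 + 6/Q)
d(Z) = 1/(-6 + Z) (d(Z) = 1/(Z - 6) = 1/(-6 + Z))
(70 + d(G(0, 4)))/(-14 + 130) = (70 + 1/(-6 + (5 + 6/4)))/(-14 + 130) = (70 + 1/(-6 + (5 + 6*(1/4))))/116 = (70 + 1/(-6 + (5 + 3/2)))/116 = (70 + 1/(-6 + 13/2))/116 = (70 + 1/(1/2))/116 = (70 + 2)/116 = (1/116)*72 = 18/29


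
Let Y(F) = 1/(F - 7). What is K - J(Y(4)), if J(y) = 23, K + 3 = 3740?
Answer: 3714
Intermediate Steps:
K = 3737 (K = -3 + 3740 = 3737)
Y(F) = 1/(-7 + F)
K - J(Y(4)) = 3737 - 1*23 = 3737 - 23 = 3714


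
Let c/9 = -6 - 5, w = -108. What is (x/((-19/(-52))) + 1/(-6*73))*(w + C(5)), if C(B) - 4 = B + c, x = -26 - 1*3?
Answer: 21797259/1387 ≈ 15715.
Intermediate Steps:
x = -29 (x = -26 - 3 = -29)
c = -99 (c = 9*(-6 - 5) = 9*(-11) = -99)
C(B) = -95 + B (C(B) = 4 + (B - 99) = 4 + (-99 + B) = -95 + B)
(x/((-19/(-52))) + 1/(-6*73))*(w + C(5)) = (-29/((-19/(-52))) + 1/(-6*73))*(-108 + (-95 + 5)) = (-29/((-19*(-1/52))) - ⅙*1/73)*(-108 - 90) = (-29/19/52 - 1/438)*(-198) = (-29*52/19 - 1/438)*(-198) = (-1508/19 - 1/438)*(-198) = -660523/8322*(-198) = 21797259/1387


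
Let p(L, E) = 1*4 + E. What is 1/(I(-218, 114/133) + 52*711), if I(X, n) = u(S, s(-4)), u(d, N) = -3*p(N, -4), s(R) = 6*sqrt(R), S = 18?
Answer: 1/36972 ≈ 2.7047e-5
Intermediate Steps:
p(L, E) = 4 + E
u(d, N) = 0 (u(d, N) = -3*(4 - 4) = -3*0 = 0)
I(X, n) = 0
1/(I(-218, 114/133) + 52*711) = 1/(0 + 52*711) = 1/(0 + 36972) = 1/36972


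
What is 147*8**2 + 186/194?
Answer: 912669/97 ≈ 9409.0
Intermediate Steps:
147*8**2 + 186/194 = 147*64 + 186*(1/194) = 9408 + 93/97 = 912669/97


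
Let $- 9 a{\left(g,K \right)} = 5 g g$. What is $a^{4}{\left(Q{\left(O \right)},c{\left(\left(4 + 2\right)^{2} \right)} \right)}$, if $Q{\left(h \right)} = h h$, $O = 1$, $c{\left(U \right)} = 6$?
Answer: $\frac{625}{6561} \approx 0.09526$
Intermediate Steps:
$Q{\left(h \right)} = h^{2}$
$a{\left(g,K \right)} = - \frac{5 g^{2}}{9}$ ($a{\left(g,K \right)} = - \frac{5 g g}{9} = - \frac{5 g^{2}}{9}$)
$a^{4}{\left(Q{\left(O \right)},c{\left(\left(4 + 2\right)^{2} \right)} \right)} = \left(- \frac{5 \left(1^{2}\right)^{2}}{9}\right)^{4} = \left(- \frac{5 \cdot 1^{2}}{9}\right)^{4} = \left(\left(- \frac{5}{9}\right) 1\right)^{4} = \left(- \frac{5}{9}\right)^{4} = \frac{625}{6561}$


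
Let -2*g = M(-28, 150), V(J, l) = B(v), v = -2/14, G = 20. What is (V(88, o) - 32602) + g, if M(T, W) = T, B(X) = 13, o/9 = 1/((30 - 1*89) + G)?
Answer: -32575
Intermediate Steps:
o = -3/13 (o = 9/((30 - 1*89) + 20) = 9/((30 - 89) + 20) = 9/(-59 + 20) = 9/(-39) = 9*(-1/39) = -3/13 ≈ -0.23077)
v = -1/7 (v = -2*1/14 = -1/7 ≈ -0.14286)
V(J, l) = 13
g = 14 (g = -1/2*(-28) = 14)
(V(88, o) - 32602) + g = (13 - 32602) + 14 = -32589 + 14 = -32575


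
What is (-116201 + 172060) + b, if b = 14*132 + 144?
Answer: 57851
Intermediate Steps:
b = 1992 (b = 1848 + 144 = 1992)
(-116201 + 172060) + b = (-116201 + 172060) + 1992 = 55859 + 1992 = 57851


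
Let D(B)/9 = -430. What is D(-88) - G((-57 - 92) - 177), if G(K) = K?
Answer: -3544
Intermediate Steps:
D(B) = -3870 (D(B) = 9*(-430) = -3870)
D(-88) - G((-57 - 92) - 177) = -3870 - ((-57 - 92) - 177) = -3870 - (-149 - 177) = -3870 - 1*(-326) = -3870 + 326 = -3544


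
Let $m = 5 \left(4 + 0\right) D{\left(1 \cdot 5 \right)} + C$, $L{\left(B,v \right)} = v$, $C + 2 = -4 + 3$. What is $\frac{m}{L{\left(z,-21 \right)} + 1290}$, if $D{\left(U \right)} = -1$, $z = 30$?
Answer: $- \frac{23}{1269} \approx -0.018125$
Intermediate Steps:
$C = -3$ ($C = -2 + \left(-4 + 3\right) = -2 - 1 = -3$)
$m = -23$ ($m = 5 \left(4 + 0\right) \left(-1\right) - 3 = 5 \cdot 4 \left(-1\right) - 3 = 20 \left(-1\right) - 3 = -20 - 3 = -23$)
$\frac{m}{L{\left(z,-21 \right)} + 1290} = - \frac{23}{-21 + 1290} = - \frac{23}{1269}$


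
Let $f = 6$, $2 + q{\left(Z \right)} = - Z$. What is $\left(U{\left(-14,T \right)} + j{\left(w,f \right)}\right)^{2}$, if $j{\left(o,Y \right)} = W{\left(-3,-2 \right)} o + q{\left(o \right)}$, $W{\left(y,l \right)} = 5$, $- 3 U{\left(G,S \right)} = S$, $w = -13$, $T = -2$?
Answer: $\frac{25600}{9} \approx 2844.4$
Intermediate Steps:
$q{\left(Z \right)} = -2 - Z$
$U{\left(G,S \right)} = - \frac{S}{3}$
$j{\left(o,Y \right)} = -2 + 4 o$ ($j{\left(o,Y \right)} = 5 o - \left(2 + o\right) = -2 + 4 o$)
$\left(U{\left(-14,T \right)} + j{\left(w,f \right)}\right)^{2} = \left(\left(- \frac{1}{3}\right) \left(-2\right) + \left(-2 + 4 \left(-13\right)\right)\right)^{2} = \left(\frac{2}{3} - 54\right)^{2} = \left(- \frac{160}{3}\right)^{2} = \frac{25600}{9}$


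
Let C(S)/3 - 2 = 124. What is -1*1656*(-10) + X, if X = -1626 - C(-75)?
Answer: 14556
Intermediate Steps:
C(S) = 378 (C(S) = 6 + 3*124 = 6 + 372 = 378)
X = -2004 (X = -1626 - 1*378 = -1626 - 378 = -2004)
-1*1656*(-10) + X = -1*1656*(-10) - 2004 = -1656*(-10) - 2004 = 16560 - 2004 = 14556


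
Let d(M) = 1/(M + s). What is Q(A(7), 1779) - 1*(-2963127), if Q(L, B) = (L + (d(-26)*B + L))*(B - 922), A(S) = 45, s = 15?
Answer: 31918224/11 ≈ 2.9017e+6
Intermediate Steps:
d(M) = 1/(15 + M) (d(M) = 1/(M + 15) = 1/(15 + M))
Q(L, B) = (-922 + B)*(2*L - B/11) (Q(L, B) = (L + (B/(15 - 26) + L))*(B - 922) = (L + (B/(-11) + L))*(-922 + B) = (L + (-B/11 + L))*(-922 + B) = (L + (L - B/11))*(-922 + B) = (2*L - B/11)*(-922 + B) = (-922 + B)*(2*L - B/11))
Q(A(7), 1779) - 1*(-2963127) = (-1844*45 - 1/11*1779² + (922/11)*1779 + 2*1779*45) - 1*(-2963127) = (-82980 - 1/11*3164841 + 1640238/11 + 160110) + 2963127 = (-82980 - 3164841/11 + 1640238/11 + 160110) + 2963127 = -676173/11 + 2963127 = 31918224/11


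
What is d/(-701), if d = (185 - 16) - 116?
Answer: -53/701 ≈ -0.075606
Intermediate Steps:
d = 53 (d = 169 - 116 = 53)
d/(-701) = 53/(-701) = 53*(-1/701) = -53/701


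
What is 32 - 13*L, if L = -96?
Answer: 1280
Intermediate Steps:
32 - 13*L = 32 - 13*(-96) = 32 + 1248 = 1280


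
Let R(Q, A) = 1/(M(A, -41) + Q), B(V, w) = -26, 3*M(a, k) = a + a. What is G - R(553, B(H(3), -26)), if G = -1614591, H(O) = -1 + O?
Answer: -2594647740/1607 ≈ -1.6146e+6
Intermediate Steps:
M(a, k) = 2*a/3 (M(a, k) = (a + a)/3 = (2*a)/3 = 2*a/3)
R(Q, A) = 1/(Q + 2*A/3) (R(Q, A) = 1/(2*A/3 + Q) = 1/(Q + 2*A/3))
G - R(553, B(H(3), -26)) = -1614591 - 3/(2*(-26) + 3*553) = -1614591 - 3/(-52 + 1659) = -1614591 - 3/1607 = -2594647740/1607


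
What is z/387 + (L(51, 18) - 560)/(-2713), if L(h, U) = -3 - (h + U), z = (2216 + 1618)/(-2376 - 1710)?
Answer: 18314233/79444779 ≈ 0.23053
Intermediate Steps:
z = -213/227 (z = 3834/(-4086) = 3834*(-1/4086) = -213/227 ≈ -0.93833)
L(h, U) = -3 - U - h (L(h, U) = -3 - (U + h) = -3 + (-U - h) = -3 - U - h)
z/387 + (L(51, 18) - 560)/(-2713) = -213/227/387 + ((-3 - 1*18 - 1*51) - 560)/(-2713) = -213/227*1/387 + ((-3 - 18 - 51) - 560)*(-1/2713) = -71/29283 + (-72 - 560)*(-1/2713) = -71/29283 - 632*(-1/2713) = -71/29283 + 632/2713 = 18314233/79444779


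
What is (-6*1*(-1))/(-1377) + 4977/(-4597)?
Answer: -2293637/2110023 ≈ -1.0870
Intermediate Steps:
(-6*1*(-1))/(-1377) + 4977/(-4597) = -6*(-1)*(-1/1377) + 4977*(-1/4597) = 6*(-1/1377) - 4977/4597 = -2/459 - 4977/4597 = -2293637/2110023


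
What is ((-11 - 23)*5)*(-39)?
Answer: 6630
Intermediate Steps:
((-11 - 23)*5)*(-39) = -34*5*(-39) = -170*(-39) = 6630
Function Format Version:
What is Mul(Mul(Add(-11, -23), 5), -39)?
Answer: 6630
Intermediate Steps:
Mul(Mul(Add(-11, -23), 5), -39) = Mul(Mul(-34, 5), -39) = Mul(-170, -39) = 6630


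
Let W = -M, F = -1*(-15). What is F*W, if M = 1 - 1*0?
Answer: -15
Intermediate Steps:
M = 1 (M = 1 + 0 = 1)
F = 15
W = -1 (W = -1*1 = -1)
F*W = 15*(-1) = -15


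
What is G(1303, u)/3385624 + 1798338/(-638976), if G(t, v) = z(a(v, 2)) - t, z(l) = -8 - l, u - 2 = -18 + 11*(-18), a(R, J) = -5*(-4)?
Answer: -11532853731/4097220608 ≈ -2.8148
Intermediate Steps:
a(R, J) = 20
u = -214 (u = 2 + (-18 + 11*(-18)) = 2 + (-18 - 198) = 2 - 216 = -214)
G(t, v) = -28 - t (G(t, v) = (-8 - 1*20) - t = (-8 - 20) - t = -28 - t)
G(1303, u)/3385624 + 1798338/(-638976) = (-28 - 1*1303)/3385624 + 1798338/(-638976) = (-28 - 1303)*(1/3385624) + 1798338*(-1/638976) = -1331*1/3385624 - 299723/106496 = -121/307784 - 299723/106496 = -11532853731/4097220608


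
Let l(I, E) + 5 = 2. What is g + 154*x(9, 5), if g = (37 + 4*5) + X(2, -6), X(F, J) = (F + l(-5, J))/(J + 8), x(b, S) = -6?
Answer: -1735/2 ≈ -867.50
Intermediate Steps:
l(I, E) = -3 (l(I, E) = -5 + 2 = -3)
X(F, J) = (-3 + F)/(8 + J) (X(F, J) = (F - 3)/(J + 8) = (-3 + F)/(8 + J))
g = 113/2 (g = (37 + 4*5) + (-3 + 2)/(8 - 6) = (37 + 20) - 1/2 = 57 + (½)*(-1) = 57 - ½ = 113/2 ≈ 56.500)
g + 154*x(9, 5) = 113/2 + 154*(-6) = 113/2 - 924 = -1735/2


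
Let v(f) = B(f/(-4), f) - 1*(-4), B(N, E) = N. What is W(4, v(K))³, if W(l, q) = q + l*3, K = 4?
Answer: 3375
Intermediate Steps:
v(f) = 4 - f/4 (v(f) = f/(-4) - 1*(-4) = f*(-¼) + 4 = -f/4 + 4 = 4 - f/4)
W(l, q) = q + 3*l
W(4, v(K))³ = ((4 - ¼*4) + 3*4)³ = ((4 - 1) + 12)³ = (3 + 12)³ = 15³ = 3375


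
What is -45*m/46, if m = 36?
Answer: -810/23 ≈ -35.217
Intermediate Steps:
-45*m/46 = -45*36/46 = -1620*1/46 = -810/23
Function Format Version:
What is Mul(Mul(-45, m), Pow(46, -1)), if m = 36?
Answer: Rational(-810, 23) ≈ -35.217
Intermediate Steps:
Mul(Mul(-45, m), Pow(46, -1)) = Mul(Mul(-45, 36), Pow(46, -1)) = Mul(-1620, Rational(1, 46)) = Rational(-810, 23)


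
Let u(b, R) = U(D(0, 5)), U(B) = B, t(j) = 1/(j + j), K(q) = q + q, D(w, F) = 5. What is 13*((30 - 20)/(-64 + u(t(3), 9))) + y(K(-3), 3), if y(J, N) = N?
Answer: 47/59 ≈ 0.79661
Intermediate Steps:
K(q) = 2*q
t(j) = 1/(2*j)
u(b, R) = 5
13*((30 - 20)/(-64 + u(t(3), 9))) + y(K(-3), 3) = 13*((30 - 20)/(-64 + 5)) + 3 = 13*(10/(-59)) + 3 = 13*(10*(-1/59)) + 3 = 13*(-10/59) + 3 = -130/59 + 3 = 47/59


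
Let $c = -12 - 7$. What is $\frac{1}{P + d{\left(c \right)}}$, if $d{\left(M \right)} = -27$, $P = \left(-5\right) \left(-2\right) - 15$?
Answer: $- \frac{1}{32} \approx -0.03125$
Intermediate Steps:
$c = -19$
$P = -5$ ($P = 10 - 15 = -5$)
$\frac{1}{P + d{\left(c \right)}} = \frac{1}{-5 - 27} = \frac{1}{-32} = - \frac{1}{32}$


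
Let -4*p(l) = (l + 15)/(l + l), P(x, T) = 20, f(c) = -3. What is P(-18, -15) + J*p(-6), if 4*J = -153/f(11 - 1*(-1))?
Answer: 1433/64 ≈ 22.391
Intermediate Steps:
p(l) = -(15 + l)/(8*l) (p(l) = -(l + 15)/(4*(l + l)) = -(15 + l)/(4*(2*l)) = -(15 + l)*1/(2*l)/4 = -(15 + l)/(8*l))
J = 51/4 (J = (-153/(-3))/4 = (-153*(-⅓))/4 = (¼)*51 = 51/4 ≈ 12.750)
P(-18, -15) + J*p(-6) = 20 + 51*((⅛)*(-15 - 1*(-6))/(-6))/4 = 20 + 51*((⅛)*(-⅙)*(-15 + 6))/4 = 20 + 51*((⅛)*(-⅙)*(-9))/4 = 20 + (51/4)*(3/16) = 20 + 153/64 = 1433/64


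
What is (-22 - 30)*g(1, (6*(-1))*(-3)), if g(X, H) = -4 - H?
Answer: 1144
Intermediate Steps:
(-22 - 30)*g(1, (6*(-1))*(-3)) = (-22 - 30)*(-4 - 6*(-1)*(-3)) = -52*(-4 - (-6)*(-3)) = -52*(-4 - 1*18) = -52*(-4 - 18) = -52*(-22) = 1144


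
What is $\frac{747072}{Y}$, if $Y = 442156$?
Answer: $\frac{186768}{110539} \approx 1.6896$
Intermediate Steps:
$\frac{747072}{Y} = \frac{747072}{442156} = 747072 \cdot \frac{1}{442156} = \frac{186768}{110539}$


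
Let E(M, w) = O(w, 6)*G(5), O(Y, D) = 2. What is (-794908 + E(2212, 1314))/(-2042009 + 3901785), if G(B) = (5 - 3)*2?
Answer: -198725/464944 ≈ -0.42742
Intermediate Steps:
G(B) = 4 (G(B) = 2*2 = 4)
E(M, w) = 8 (E(M, w) = 2*4 = 8)
(-794908 + E(2212, 1314))/(-2042009 + 3901785) = (-794908 + 8)/(-2042009 + 3901785) = -794900/1859776 = -794900*1/1859776 = -198725/464944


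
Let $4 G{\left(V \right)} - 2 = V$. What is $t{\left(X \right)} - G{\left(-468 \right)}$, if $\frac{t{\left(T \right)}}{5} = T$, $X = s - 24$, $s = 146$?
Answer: $\frac{1453}{2} \approx 726.5$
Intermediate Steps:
$X = 122$ ($X = 146 - 24 = 122$)
$t{\left(T \right)} = 5 T$
$G{\left(V \right)} = \frac{1}{2} + \frac{V}{4}$
$t{\left(X \right)} - G{\left(-468 \right)} = 5 \cdot 122 - \left(\frac{1}{2} + \frac{1}{4} \left(-468\right)\right) = 610 - \left(\frac{1}{2} - 117\right) = 610 - - \frac{233}{2} = 610 + \frac{233}{2} = \frac{1453}{2}$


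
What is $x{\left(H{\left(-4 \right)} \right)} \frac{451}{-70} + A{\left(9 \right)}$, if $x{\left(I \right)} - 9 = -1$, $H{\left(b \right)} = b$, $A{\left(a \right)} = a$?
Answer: $- \frac{1489}{35} \approx -42.543$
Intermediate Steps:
$x{\left(I \right)} = 8$ ($x{\left(I \right)} = 9 - 1 = 8$)
$x{\left(H{\left(-4 \right)} \right)} \frac{451}{-70} + A{\left(9 \right)} = 8 \frac{451}{-70} + 9 = 8 \cdot 451 \left(- \frac{1}{70}\right) + 9 = 8 \left(- \frac{451}{70}\right) + 9 = - \frac{1804}{35} + 9 = - \frac{1489}{35}$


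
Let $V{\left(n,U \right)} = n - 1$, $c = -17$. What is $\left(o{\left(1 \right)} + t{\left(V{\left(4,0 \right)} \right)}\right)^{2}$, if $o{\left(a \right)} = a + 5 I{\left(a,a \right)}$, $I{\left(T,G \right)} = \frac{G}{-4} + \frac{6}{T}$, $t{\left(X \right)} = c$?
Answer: $\frac{2601}{16} \approx 162.56$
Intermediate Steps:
$V{\left(n,U \right)} = -1 + n$
$t{\left(X \right)} = -17$
$I{\left(T,G \right)} = \frac{6}{T} - \frac{G}{4}$ ($I{\left(T,G \right)} = G \left(- \frac{1}{4}\right) + \frac{6}{T} = - \frac{G}{4} + \frac{6}{T} = \frac{6}{T} - \frac{G}{4}$)
$o{\left(a \right)} = \frac{30}{a} - \frac{a}{4}$ ($o{\left(a \right)} = a + 5 \left(\frac{6}{a} - \frac{a}{4}\right) = a - \left(- \frac{30}{a} + \frac{5 a}{4}\right) = \frac{30}{a} - \frac{a}{4}$)
$\left(o{\left(1 \right)} + t{\left(V{\left(4,0 \right)} \right)}\right)^{2} = \left(\left(\frac{30}{1} - \frac{1}{4}\right) - 17\right)^{2} = \left(\left(30 \cdot 1 - \frac{1}{4}\right) - 17\right)^{2} = \left(\left(30 - \frac{1}{4}\right) - 17\right)^{2} = \left(\frac{119}{4} - 17\right)^{2} = \left(\frac{51}{4}\right)^{2} = \frac{2601}{16}$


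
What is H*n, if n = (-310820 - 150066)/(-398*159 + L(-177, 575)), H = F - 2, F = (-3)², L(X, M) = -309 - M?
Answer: 1613101/32083 ≈ 50.279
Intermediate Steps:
F = 9
H = 7 (H = 9 - 2 = 7)
n = 230443/32083 (n = (-310820 - 150066)/(-398*159 + (-309 - 1*575)) = -460886/(-63282 + (-309 - 575)) = -460886/(-63282 - 884) = -460886/(-64166) = -460886*(-1/64166) = 230443/32083 ≈ 7.1827)
H*n = 7*(230443/32083) = 1613101/32083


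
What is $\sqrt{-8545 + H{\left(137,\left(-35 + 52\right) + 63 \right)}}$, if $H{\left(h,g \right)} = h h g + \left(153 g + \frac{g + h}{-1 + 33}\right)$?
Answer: $\frac{\sqrt{96334194}}{8} \approx 1226.9$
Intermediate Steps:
$H{\left(h,g \right)} = \frac{h}{32} + \frac{4897 g}{32} + g h^{2}$ ($H{\left(h,g \right)} = h^{2} g + \left(153 g + \frac{g + h}{32}\right) = g h^{2} + \left(153 g + \left(g + h\right) \frac{1}{32}\right) = g h^{2} + \left(153 g + \left(\frac{g}{32} + \frac{h}{32}\right)\right) = g h^{2} + \left(\frac{h}{32} + \frac{4897 g}{32}\right) = \frac{h}{32} + \frac{4897 g}{32} + g h^{2}$)
$\sqrt{-8545 + H{\left(137,\left(-35 + 52\right) + 63 \right)}} = \sqrt{-8545 + \left(\frac{1}{32} \cdot 137 + \frac{4897 \left(\left(-35 + 52\right) + 63\right)}{32} + \left(\left(-35 + 52\right) + 63\right) 137^{2}\right)} = \sqrt{-8545 + \left(\frac{137}{32} + \frac{4897 \left(17 + 63\right)}{32} + \left(17 + 63\right) 18769\right)} = \sqrt{-8545 + \left(\frac{137}{32} + \frac{4897}{32} \cdot 80 + 80 \cdot 18769\right)} = \sqrt{-8545 + \left(\frac{137}{32} + \frac{24485}{2} + 1501520\right)} = \sqrt{-8545 + \frac{48440537}{32}} = \sqrt{\frac{48167097}{32}} = \frac{\sqrt{96334194}}{8}$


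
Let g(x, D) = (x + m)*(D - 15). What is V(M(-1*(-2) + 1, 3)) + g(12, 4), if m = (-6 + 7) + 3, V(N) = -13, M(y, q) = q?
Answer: -189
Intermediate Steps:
m = 4 (m = 1 + 3 = 4)
g(x, D) = (-15 + D)*(4 + x) (g(x, D) = (x + 4)*(D - 15) = (4 + x)*(-15 + D) = (-15 + D)*(4 + x))
V(M(-1*(-2) + 1, 3)) + g(12, 4) = -13 + (-60 - 15*12 + 4*4 + 4*12) = -13 + (-60 - 180 + 16 + 48) = -13 - 176 = -189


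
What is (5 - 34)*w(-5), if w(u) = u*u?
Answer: -725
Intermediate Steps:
w(u) = u²
(5 - 34)*w(-5) = (5 - 34)*(-5)² = -29*25 = -725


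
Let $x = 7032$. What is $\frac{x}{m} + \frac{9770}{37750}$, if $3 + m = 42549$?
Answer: $\frac{11352207}{26768525} \approx 0.42409$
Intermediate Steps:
$m = 42546$ ($m = -3 + 42549 = 42546$)
$\frac{x}{m} + \frac{9770}{37750} = \frac{7032}{42546} + \frac{9770}{37750} = 7032 \cdot \frac{1}{42546} + 9770 \cdot \frac{1}{37750} = \frac{1172}{7091} + \frac{977}{3775} = \frac{11352207}{26768525}$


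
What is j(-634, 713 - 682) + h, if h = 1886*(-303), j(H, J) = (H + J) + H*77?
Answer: -620879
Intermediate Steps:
j(H, J) = J + 78*H (j(H, J) = (H + J) + 77*H = J + 78*H)
h = -571458
j(-634, 713 - 682) + h = ((713 - 682) + 78*(-634)) - 571458 = (31 - 49452) - 571458 = -49421 - 571458 = -620879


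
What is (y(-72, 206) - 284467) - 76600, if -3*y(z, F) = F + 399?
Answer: -1083806/3 ≈ -3.6127e+5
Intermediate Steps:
y(z, F) = -133 - F/3 (y(z, F) = -(F + 399)/3 = -(399 + F)/3 = -133 - F/3)
(y(-72, 206) - 284467) - 76600 = ((-133 - ⅓*206) - 284467) - 76600 = ((-133 - 206/3) - 284467) - 76600 = (-605/3 - 284467) - 76600 = -854006/3 - 76600 = -1083806/3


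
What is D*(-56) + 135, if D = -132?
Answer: 7527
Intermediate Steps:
D*(-56) + 135 = -132*(-56) + 135 = 7392 + 135 = 7527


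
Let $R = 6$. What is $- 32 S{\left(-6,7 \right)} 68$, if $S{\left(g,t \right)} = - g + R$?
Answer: $-26112$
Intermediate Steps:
$S{\left(g,t \right)} = 6 - g$ ($S{\left(g,t \right)} = - g + 6 = 6 - g$)
$- 32 S{\left(-6,7 \right)} 68 = - 32 \left(6 - -6\right) 68 = - 32 \left(6 + 6\right) 68 = \left(-32\right) 12 \cdot 68 = \left(-384\right) 68 = -26112$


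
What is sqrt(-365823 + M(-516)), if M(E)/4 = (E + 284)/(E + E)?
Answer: I*sqrt(6087645579)/129 ≈ 604.83*I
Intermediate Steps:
M(E) = 2*(284 + E)/E (M(E) = 4*((E + 284)/(E + E)) = 4*((284 + E)/((2*E))) = 4*((284 + E)*(1/(2*E))) = 4*((284 + E)/(2*E)) = 2*(284 + E)/E)
sqrt(-365823 + M(-516)) = sqrt(-365823 + (2 + 568/(-516))) = sqrt(-365823 + (2 + 568*(-1/516))) = sqrt(-365823 + (2 - 142/129)) = sqrt(-365823 + 116/129) = sqrt(-47191051/129) = I*sqrt(6087645579)/129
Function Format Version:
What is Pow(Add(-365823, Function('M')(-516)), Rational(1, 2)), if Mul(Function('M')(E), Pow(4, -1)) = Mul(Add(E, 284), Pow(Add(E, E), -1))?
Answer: Mul(Rational(1, 129), I, Pow(6087645579, Rational(1, 2))) ≈ Mul(604.83, I)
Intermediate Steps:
Function('M')(E) = Mul(2, Pow(E, -1), Add(284, E)) (Function('M')(E) = Mul(4, Mul(Add(E, 284), Pow(Add(E, E), -1))) = Mul(4, Mul(Add(284, E), Pow(Mul(2, E), -1))) = Mul(4, Mul(Add(284, E), Mul(Rational(1, 2), Pow(E, -1)))) = Mul(4, Mul(Rational(1, 2), Pow(E, -1), Add(284, E))) = Mul(2, Pow(E, -1), Add(284, E)))
Pow(Add(-365823, Function('M')(-516)), Rational(1, 2)) = Pow(Add(-365823, Add(2, Mul(568, Pow(-516, -1)))), Rational(1, 2)) = Pow(Add(-365823, Add(2, Mul(568, Rational(-1, 516)))), Rational(1, 2)) = Pow(Add(-365823, Add(2, Rational(-142, 129))), Rational(1, 2)) = Pow(Add(-365823, Rational(116, 129)), Rational(1, 2)) = Pow(Rational(-47191051, 129), Rational(1, 2)) = Mul(Rational(1, 129), I, Pow(6087645579, Rational(1, 2)))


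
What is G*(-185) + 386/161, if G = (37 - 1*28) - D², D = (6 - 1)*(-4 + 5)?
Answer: 476946/161 ≈ 2962.4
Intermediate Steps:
D = 5 (D = 5*1 = 5)
G = -16 (G = (37 - 1*28) - 1*5² = (37 - 28) - 1*25 = 9 - 25 = -16)
G*(-185) + 386/161 = -16*(-185) + 386/161 = 2960 + 386*(1/161) = 2960 + 386/161 = 476946/161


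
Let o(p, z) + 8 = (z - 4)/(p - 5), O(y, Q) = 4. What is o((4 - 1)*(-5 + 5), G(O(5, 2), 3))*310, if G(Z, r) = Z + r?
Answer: -2666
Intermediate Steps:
o(p, z) = -8 + (-4 + z)/(-5 + p) (o(p, z) = -8 + (z - 4)/(p - 5) = -8 + (-4 + z)/(-5 + p))
o((4 - 1)*(-5 + 5), G(O(5, 2), 3))*310 = ((36 + (4 + 3) - 8*(4 - 1)*(-5 + 5))/(-5 + (4 - 1)*(-5 + 5)))*310 = ((36 + 7 - 24*0)/(-5 + 3*0))*310 = ((36 + 7 - 8*0)/(-5 + 0))*310 = ((36 + 7 + 0)/(-5))*310 = -⅕*43*310 = -43/5*310 = -2666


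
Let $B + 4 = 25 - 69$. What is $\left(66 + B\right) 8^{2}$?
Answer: $1152$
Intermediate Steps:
$B = -48$ ($B = -4 + \left(25 - 69\right) = -4 - 44 = -48$)
$\left(66 + B\right) 8^{2} = \left(66 - 48\right) 8^{2} = 18 \cdot 64 = 1152$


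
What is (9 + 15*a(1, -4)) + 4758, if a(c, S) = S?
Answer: 4707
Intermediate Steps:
(9 + 15*a(1, -4)) + 4758 = (9 + 15*(-4)) + 4758 = (9 - 60) + 4758 = -51 + 4758 = 4707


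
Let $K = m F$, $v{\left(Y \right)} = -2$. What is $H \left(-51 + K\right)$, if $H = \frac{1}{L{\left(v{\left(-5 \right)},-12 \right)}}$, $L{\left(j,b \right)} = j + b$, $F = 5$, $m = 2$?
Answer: $\frac{41}{14} \approx 2.9286$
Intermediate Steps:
$L{\left(j,b \right)} = b + j$
$K = 10$ ($K = 2 \cdot 5 = 10$)
$H = - \frac{1}{14}$ ($H = \frac{1}{-12 - 2} = \frac{1}{-14} = - \frac{1}{14} \approx -0.071429$)
$H \left(-51 + K\right) = - \frac{-51 + 10}{14} = \left(- \frac{1}{14}\right) \left(-41\right) = \frac{41}{14}$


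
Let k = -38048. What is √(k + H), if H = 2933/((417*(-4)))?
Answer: I*√26465737749/834 ≈ 195.06*I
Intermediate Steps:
H = -2933/1668 (H = 2933/(-1668) = 2933*(-1/1668) = -2933/1668 ≈ -1.7584)
√(k + H) = √(-38048 - 2933/1668) = √(-63466997/1668) = I*√26465737749/834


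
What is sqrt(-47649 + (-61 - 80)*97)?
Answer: 3*I*sqrt(6814) ≈ 247.64*I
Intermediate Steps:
sqrt(-47649 + (-61 - 80)*97) = sqrt(-47649 - 141*97) = sqrt(-47649 - 13677) = sqrt(-61326) = 3*I*sqrt(6814)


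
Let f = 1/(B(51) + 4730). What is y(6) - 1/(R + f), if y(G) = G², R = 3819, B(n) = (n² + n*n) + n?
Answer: 1372492825/38125078 ≈ 36.000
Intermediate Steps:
B(n) = n + 2*n² (B(n) = (n² + n²) + n = 2*n² + n = n + 2*n²)
f = 1/9983 (f = 1/(51*(1 + 2*51) + 4730) = 1/(51*(1 + 102) + 4730) = 1/(51*103 + 4730) = 1/(5253 + 4730) = 1/9983 ≈ 0.00010017)
y(6) - 1/(R + f) = 6² - 1/(3819 + 1/9983) = 36 - 1/38125078/9983 = 36 - 1*9983/38125078 = 36 - 9983/38125078 = 1372492825/38125078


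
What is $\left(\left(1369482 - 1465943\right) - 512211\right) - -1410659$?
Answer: $801987$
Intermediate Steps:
$\left(\left(1369482 - 1465943\right) - 512211\right) - -1410659 = \left(-96461 - 512211\right) + 1410659 = -608672 + 1410659 = 801987$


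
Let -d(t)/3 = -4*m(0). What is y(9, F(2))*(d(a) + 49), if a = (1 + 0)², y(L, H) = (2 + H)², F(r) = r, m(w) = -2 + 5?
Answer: 1360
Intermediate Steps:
m(w) = 3
a = 1 (a = 1² = 1)
d(t) = 36 (d(t) = -(-12)*3 = -3*(-12) = 36)
y(9, F(2))*(d(a) + 49) = (2 + 2)²*(36 + 49) = 4²*85 = 16*85 = 1360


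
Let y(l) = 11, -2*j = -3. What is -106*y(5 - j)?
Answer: -1166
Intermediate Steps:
j = 3/2 (j = -½*(-3) = 3/2 ≈ 1.5000)
-106*y(5 - j) = -106*11 = -1166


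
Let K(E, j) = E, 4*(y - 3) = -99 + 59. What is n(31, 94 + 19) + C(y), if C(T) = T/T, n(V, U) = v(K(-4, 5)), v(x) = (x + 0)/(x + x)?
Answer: 3/2 ≈ 1.5000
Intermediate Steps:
y = -7 (y = 3 + (-99 + 59)/4 = 3 + (1/4)*(-40) = 3 - 10 = -7)
v(x) = 1/2 (v(x) = x/((2*x)) = x*(1/(2*x)) = 1/2)
n(V, U) = 1/2
C(T) = 1
n(31, 94 + 19) + C(y) = 1/2 + 1 = 3/2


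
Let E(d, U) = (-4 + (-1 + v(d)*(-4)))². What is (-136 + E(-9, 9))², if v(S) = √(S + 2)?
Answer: 38529 - 17840*I*√7 ≈ 38529.0 - 47200.0*I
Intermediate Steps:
v(S) = √(2 + S)
E(d, U) = (-5 - 4*√(2 + d))² (E(d, U) = (-4 + (-1 + √(2 + d)*(-4)))² = (-4 + (-1 - 4*√(2 + d)))² = (-5 - 4*√(2 + d))²)
(-136 + E(-9, 9))² = (-136 + (5 + 4*√(2 - 9))²)² = (-136 + (5 + 4*√(-7))²)² = (-136 + (5 + 4*(I*√7))²)² = (-136 + (5 + 4*I*√7)²)²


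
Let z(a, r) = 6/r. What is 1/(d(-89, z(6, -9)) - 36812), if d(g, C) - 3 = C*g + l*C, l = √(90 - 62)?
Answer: -110249/4051613963 + 4*√7/4051613963 ≈ -2.7209e-5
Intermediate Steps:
l = 2*√7 (l = √28 = 2*√7 ≈ 5.2915)
d(g, C) = 3 + C*g + 2*C*√7 (d(g, C) = 3 + (C*g + (2*√7)*C) = 3 + (C*g + 2*C*√7) = 3 + C*g + 2*C*√7)
1/(d(-89, z(6, -9)) - 36812) = 1/((3 + (6/(-9))*(-89) + 2*(6/(-9))*√7) - 36812) = 1/((3 + (6*(-⅑))*(-89) + 2*(6*(-⅑))*√7) - 36812) = 1/((3 - ⅔*(-89) + 2*(-⅔)*√7) - 36812) = 1/((3 + 178/3 - 4*√7/3) - 36812) = 1/((187/3 - 4*√7/3) - 36812) = 1/(-110249/3 - 4*√7/3)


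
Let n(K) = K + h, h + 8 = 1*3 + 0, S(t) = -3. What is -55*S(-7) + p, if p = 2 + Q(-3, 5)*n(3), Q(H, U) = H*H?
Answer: 149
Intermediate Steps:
Q(H, U) = H**2
h = -5 (h = -8 + (1*3 + 0) = -8 + (3 + 0) = -8 + 3 = -5)
n(K) = -5 + K (n(K) = K - 5 = -5 + K)
p = -16 (p = 2 + (-3)**2*(-5 + 3) = 2 + 9*(-2) = 2 - 18 = -16)
-55*S(-7) + p = -55*(-3) - 16 = 165 - 16 = 149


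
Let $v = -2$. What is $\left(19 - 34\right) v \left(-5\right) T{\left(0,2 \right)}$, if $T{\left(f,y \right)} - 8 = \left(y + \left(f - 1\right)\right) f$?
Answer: $-1200$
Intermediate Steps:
$T{\left(f,y \right)} = 8 + f \left(-1 + f + y\right)$ ($T{\left(f,y \right)} = 8 + \left(y + \left(f - 1\right)\right) f = 8 + \left(y + \left(-1 + f\right)\right) f = 8 + \left(-1 + f + y\right) f = 8 + f \left(-1 + f + y\right)$)
$\left(19 - 34\right) v \left(-5\right) T{\left(0,2 \right)} = \left(19 - 34\right) \left(-2\right) \left(-5\right) \left(8 + 0^{2} - 0 + 0 \cdot 2\right) = - 15 \cdot 10 \left(8 + 0 + 0 + 0\right) = - 15 \cdot 10 \cdot 8 = \left(-15\right) 80 = -1200$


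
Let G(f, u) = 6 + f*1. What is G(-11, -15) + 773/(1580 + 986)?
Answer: -12057/2566 ≈ -4.6988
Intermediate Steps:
G(f, u) = 6 + f
G(-11, -15) + 773/(1580 + 986) = (6 - 11) + 773/(1580 + 986) = -5 + 773/2566 = -12057/2566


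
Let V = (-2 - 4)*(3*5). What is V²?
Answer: 8100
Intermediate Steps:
V = -90 (V = -6*15 = -90)
V² = (-90)² = 8100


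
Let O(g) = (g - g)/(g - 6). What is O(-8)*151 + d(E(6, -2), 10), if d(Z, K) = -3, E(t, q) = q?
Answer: -3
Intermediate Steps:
O(g) = 0 (O(g) = 0/(-6 + g) = 0)
O(-8)*151 + d(E(6, -2), 10) = 0*151 - 3 = 0 - 3 = -3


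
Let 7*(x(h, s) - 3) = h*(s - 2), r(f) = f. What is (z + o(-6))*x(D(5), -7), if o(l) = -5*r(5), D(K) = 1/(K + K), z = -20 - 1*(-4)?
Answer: -8241/70 ≈ -117.73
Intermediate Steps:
z = -16 (z = -20 + 4 = -16)
D(K) = 1/(2*K)
x(h, s) = 3 + h*(-2 + s)/7 (x(h, s) = 3 + (h*(s - 2))/7 = 3 + (h*(-2 + s))/7 = 3 + h*(-2 + s)/7)
o(l) = -25 (o(l) = -5*5 = -25)
(z + o(-6))*x(D(5), -7) = (-16 - 25)*(3 - 1/(7*5) + (1/7)*((1/2)/5)*(-7)) = -41*(3 - 1/(7*5) + (1/7)*((1/2)*(1/5))*(-7)) = -41*(3 - 2/7*1/10 + (1/7)*(1/10)*(-7)) = -41*(3 - 1/35 - 1/10) = -41*201/70 = -8241/70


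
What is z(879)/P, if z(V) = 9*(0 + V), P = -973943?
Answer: -7911/973943 ≈ -0.0081227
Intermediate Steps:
z(V) = 9*V
z(879)/P = (9*879)/(-973943) = 7911*(-1/973943) = -7911/973943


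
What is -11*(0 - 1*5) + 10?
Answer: 65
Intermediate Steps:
-11*(0 - 1*5) + 10 = -11*(0 - 5) + 10 = -11*(-5) + 10 = 55 + 10 = 65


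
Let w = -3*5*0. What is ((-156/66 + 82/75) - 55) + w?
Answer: -46423/825 ≈ -56.270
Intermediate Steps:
w = 0 (w = -15*0 = 0)
((-156/66 + 82/75) - 55) + w = ((-156/66 + 82/75) - 55) + 0 = ((-156*1/66 + 82*(1/75)) - 55) + 0 = ((-26/11 + 82/75) - 55) + 0 = (-1048/825 - 55) + 0 = -46423/825 + 0 = -46423/825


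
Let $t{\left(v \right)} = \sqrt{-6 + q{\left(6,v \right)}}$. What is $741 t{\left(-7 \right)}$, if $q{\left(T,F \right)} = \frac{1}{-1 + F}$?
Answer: $\frac{5187 i \sqrt{2}}{4} \approx 1833.9 i$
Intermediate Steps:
$t{\left(v \right)} = \sqrt{-6 + \frac{1}{-1 + v}}$
$741 t{\left(-7 \right)} = 741 \sqrt{\frac{7 - -42}{-1 - 7}} = 741 \sqrt{\frac{7 + 42}{-8}} = 741 \sqrt{\left(- \frac{1}{8}\right) 49} = 741 \sqrt{- \frac{49}{8}} = 741 \frac{7 i \sqrt{2}}{4} = \frac{5187 i \sqrt{2}}{4}$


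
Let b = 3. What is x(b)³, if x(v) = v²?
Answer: 729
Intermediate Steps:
x(b)³ = (3²)³ = 9³ = 729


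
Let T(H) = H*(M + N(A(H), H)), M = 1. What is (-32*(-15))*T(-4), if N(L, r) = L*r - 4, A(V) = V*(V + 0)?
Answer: 128640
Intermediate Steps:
A(V) = V**2 (A(V) = V*V = V**2)
N(L, r) = -4 + L*r
T(H) = H*(-3 + H**3) (T(H) = H*(1 + (-4 + H**2*H)) = H*(1 + (-4 + H**3)) = H*(-3 + H**3))
(-32*(-15))*T(-4) = (-32*(-15))*(-4*(-3 + (-4)**3)) = 480*(-4*(-3 - 64)) = 480*(-4*(-67)) = 480*268 = 128640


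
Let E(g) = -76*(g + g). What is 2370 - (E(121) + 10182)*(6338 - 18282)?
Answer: -98057870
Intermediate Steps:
E(g) = -152*g
2370 - (E(121) + 10182)*(6338 - 18282) = 2370 - (-152*121 + 10182)*(6338 - 18282) = 2370 - (-18392 + 10182)*(-11944) = 2370 - (-8210)*(-11944) = 2370 - 1*98060240 = 2370 - 98060240 = -98057870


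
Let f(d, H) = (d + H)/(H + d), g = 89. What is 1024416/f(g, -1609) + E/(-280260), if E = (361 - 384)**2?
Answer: 287102827631/280260 ≈ 1.0244e+6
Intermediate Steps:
f(d, H) = 1 (f(d, H) = (H + d)/(H + d) = 1)
E = 529 (E = (-23)**2 = 529)
1024416/f(g, -1609) + E/(-280260) = 1024416/1 + 529/(-280260) = 1024416*1 + 529*(-1/280260) = 1024416 - 529/280260 = 287102827631/280260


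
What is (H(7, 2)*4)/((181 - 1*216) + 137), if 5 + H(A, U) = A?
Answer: 4/51 ≈ 0.078431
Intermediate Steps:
H(A, U) = -5 + A
(H(7, 2)*4)/((181 - 1*216) + 137) = ((-5 + 7)*4)/((181 - 1*216) + 137) = (2*4)/((181 - 216) + 137) = 8/(-35 + 137) = 8/102 = 8*(1/102) = 4/51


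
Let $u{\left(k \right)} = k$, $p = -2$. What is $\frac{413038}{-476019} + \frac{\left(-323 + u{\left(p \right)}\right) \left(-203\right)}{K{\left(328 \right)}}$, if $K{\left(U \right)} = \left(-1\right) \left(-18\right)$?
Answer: $\frac{1162885883}{317346} \approx 3664.4$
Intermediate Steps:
$K{\left(U \right)} = 18$
$\frac{413038}{-476019} + \frac{\left(-323 + u{\left(p \right)}\right) \left(-203\right)}{K{\left(328 \right)}} = \frac{413038}{-476019} + \frac{\left(-323 - 2\right) \left(-203\right)}{18} = 413038 \left(- \frac{1}{476019}\right) + \left(-325\right) \left(-203\right) \frac{1}{18} = - \frac{413038}{476019} + 65975 \cdot \frac{1}{18} = - \frac{413038}{476019} + \frac{65975}{18} = \frac{1162885883}{317346}$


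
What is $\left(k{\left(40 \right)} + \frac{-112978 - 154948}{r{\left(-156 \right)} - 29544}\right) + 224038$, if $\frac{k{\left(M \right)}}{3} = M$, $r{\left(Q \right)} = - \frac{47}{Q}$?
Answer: $\frac{1033144997542}{4608817} \approx 2.2417 \cdot 10^{5}$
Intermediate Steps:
$k{\left(M \right)} = 3 M$
$\left(k{\left(40 \right)} + \frac{-112978 - 154948}{r{\left(-156 \right)} - 29544}\right) + 224038 = \left(3 \cdot 40 + \frac{-112978 - 154948}{- \frac{47}{-156} - 29544}\right) + 224038 = \left(120 - \frac{267926}{\left(-47\right) \left(- \frac{1}{156}\right) - 29544}\right) + 224038 = \left(120 - \frac{267926}{\frac{47}{156} - 29544}\right) + 224038 = \left(120 - \frac{267926}{- \frac{4608817}{156}}\right) + 224038 = \left(120 - - \frac{41796456}{4608817}\right) + 224038 = \left(120 + \frac{41796456}{4608817}\right) + 224038 = \frac{594854496}{4608817} + 224038 = \frac{1033144997542}{4608817}$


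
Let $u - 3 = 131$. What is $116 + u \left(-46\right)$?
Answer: $-6048$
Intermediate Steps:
$u = 134$ ($u = 3 + 131 = 134$)
$116 + u \left(-46\right) = 116 + 134 \left(-46\right) = 116 - 6164 = -6048$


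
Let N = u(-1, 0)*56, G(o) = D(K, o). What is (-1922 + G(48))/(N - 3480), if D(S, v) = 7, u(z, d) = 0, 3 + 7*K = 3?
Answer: 383/696 ≈ 0.55029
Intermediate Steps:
K = 0 (K = -3/7 + (1/7)*3 = -3/7 + 3/7 = 0)
G(o) = 7
N = 0 (N = 0*56 = 0)
(-1922 + G(48))/(N - 3480) = (-1922 + 7)/(0 - 3480) = -1915/(-3480) = -1915*(-1/3480) = 383/696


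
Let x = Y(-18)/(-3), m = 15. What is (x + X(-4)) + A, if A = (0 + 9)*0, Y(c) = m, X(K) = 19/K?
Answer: -39/4 ≈ -9.7500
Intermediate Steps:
Y(c) = 15
x = -5 (x = 15/(-3) = 15*(-1/3) = -5)
A = 0 (A = 9*0 = 0)
(x + X(-4)) + A = (-5 + 19/(-4)) + 0 = (-5 + 19*(-1/4)) + 0 = (-5 - 19/4) + 0 = -39/4 + 0 = -39/4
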